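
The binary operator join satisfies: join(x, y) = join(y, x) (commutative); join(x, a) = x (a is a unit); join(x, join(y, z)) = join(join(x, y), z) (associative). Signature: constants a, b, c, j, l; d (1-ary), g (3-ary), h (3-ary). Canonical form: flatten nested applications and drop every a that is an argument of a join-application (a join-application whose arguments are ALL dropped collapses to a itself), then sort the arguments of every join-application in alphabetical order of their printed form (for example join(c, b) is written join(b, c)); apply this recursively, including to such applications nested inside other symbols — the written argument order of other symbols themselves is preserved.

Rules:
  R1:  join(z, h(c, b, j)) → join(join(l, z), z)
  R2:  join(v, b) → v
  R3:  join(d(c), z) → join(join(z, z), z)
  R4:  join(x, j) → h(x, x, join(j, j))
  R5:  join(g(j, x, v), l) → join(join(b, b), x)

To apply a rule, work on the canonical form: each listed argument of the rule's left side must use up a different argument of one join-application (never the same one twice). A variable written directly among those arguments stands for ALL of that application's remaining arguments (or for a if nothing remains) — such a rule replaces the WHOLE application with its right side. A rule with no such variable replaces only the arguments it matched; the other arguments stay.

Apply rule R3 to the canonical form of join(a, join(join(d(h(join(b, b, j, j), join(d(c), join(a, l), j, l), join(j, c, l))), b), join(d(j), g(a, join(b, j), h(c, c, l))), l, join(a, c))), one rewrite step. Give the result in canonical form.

Answer: join(b, c, d(h(join(b, b, j, j), join(j, j, j, l, l, l, l, l, l), join(c, j, l))), d(j), g(a, join(b, j), h(c, c, l)), l)

Derivation:
Canonical form:  join(b, c, d(h(join(b, b, j, j), join(d(c), j, l, l), join(c, j, l))), d(j), g(a, join(b, j), h(c, c, l)), l)
Apply R3:  consuming d(c);  z := join(j, l, l)
Every leftover argument binds to the variable; the entire application is replaced.
Giving:  join(b, c, d(h(join(b, b, j, j), join(j, j, j, l, l, l, l, l, l), join(c, j, l))), d(j), g(a, join(b, j), h(c, c, l)), l)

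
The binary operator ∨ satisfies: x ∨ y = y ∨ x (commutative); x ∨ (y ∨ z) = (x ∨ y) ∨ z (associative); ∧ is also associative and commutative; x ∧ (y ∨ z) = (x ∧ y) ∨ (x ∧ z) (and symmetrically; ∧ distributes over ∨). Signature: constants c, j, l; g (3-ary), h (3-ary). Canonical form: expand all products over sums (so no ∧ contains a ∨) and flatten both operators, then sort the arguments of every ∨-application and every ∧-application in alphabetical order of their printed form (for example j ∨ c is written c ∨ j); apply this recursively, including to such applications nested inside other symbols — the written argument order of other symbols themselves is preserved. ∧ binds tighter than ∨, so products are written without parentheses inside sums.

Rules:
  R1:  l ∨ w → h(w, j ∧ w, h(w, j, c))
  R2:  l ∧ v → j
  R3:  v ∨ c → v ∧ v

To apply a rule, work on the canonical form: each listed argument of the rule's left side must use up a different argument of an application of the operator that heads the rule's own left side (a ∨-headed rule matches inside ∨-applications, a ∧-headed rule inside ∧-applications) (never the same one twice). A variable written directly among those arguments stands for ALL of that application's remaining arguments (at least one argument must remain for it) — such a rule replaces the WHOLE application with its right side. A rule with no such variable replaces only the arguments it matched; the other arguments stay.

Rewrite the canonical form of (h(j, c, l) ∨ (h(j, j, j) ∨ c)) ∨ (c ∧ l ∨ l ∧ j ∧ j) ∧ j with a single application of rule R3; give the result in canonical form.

Answer: c ∧ c ∧ j ∧ j ∧ l ∧ l ∨ c ∧ h(j, c, l) ∧ j ∧ l ∨ c ∧ h(j, c, l) ∧ j ∧ l ∨ c ∧ h(j, j, j) ∧ j ∧ l ∨ c ∧ h(j, j, j) ∧ j ∧ l ∨ c ∧ j ∧ j ∧ j ∧ j ∧ l ∧ l ∨ c ∧ j ∧ j ∧ j ∧ j ∧ l ∧ l ∨ h(j, c, l) ∧ h(j, c, l) ∨ h(j, c, l) ∧ h(j, j, j) ∨ h(j, c, l) ∧ h(j, j, j) ∨ h(j, c, l) ∧ j ∧ j ∧ j ∧ l ∨ h(j, c, l) ∧ j ∧ j ∧ j ∧ l ∨ h(j, j, j) ∧ h(j, j, j) ∨ h(j, j, j) ∧ j ∧ j ∧ j ∧ l ∨ h(j, j, j) ∧ j ∧ j ∧ j ∧ l ∨ j ∧ j ∧ j ∧ j ∧ j ∧ j ∧ l ∧ l

Derivation:
Canonical form:  c ∨ c ∧ j ∧ l ∨ h(j, c, l) ∨ h(j, j, j) ∨ j ∧ j ∧ j ∧ l
R3 matches:  uses c;  v := c ∧ j ∧ l ∨ h(j, c, l) ∨ h(j, j, j) ∨ j ∧ j ∧ j ∧ l
Every leftover argument binds to the variable; the entire application is replaced.
Giving:  c ∧ c ∧ j ∧ j ∧ l ∧ l ∨ c ∧ h(j, c, l) ∧ j ∧ l ∨ c ∧ h(j, c, l) ∧ j ∧ l ∨ c ∧ h(j, j, j) ∧ j ∧ l ∨ c ∧ h(j, j, j) ∧ j ∧ l ∨ c ∧ j ∧ j ∧ j ∧ j ∧ l ∧ l ∨ c ∧ j ∧ j ∧ j ∧ j ∧ l ∧ l ∨ h(j, c, l) ∧ h(j, c, l) ∨ h(j, c, l) ∧ h(j, j, j) ∨ h(j, c, l) ∧ h(j, j, j) ∨ h(j, c, l) ∧ j ∧ j ∧ j ∧ l ∨ h(j, c, l) ∧ j ∧ j ∧ j ∧ l ∨ h(j, j, j) ∧ h(j, j, j) ∨ h(j, j, j) ∧ j ∧ j ∧ j ∧ l ∨ h(j, j, j) ∧ j ∧ j ∧ j ∧ l ∨ j ∧ j ∧ j ∧ j ∧ j ∧ j ∧ l ∧ l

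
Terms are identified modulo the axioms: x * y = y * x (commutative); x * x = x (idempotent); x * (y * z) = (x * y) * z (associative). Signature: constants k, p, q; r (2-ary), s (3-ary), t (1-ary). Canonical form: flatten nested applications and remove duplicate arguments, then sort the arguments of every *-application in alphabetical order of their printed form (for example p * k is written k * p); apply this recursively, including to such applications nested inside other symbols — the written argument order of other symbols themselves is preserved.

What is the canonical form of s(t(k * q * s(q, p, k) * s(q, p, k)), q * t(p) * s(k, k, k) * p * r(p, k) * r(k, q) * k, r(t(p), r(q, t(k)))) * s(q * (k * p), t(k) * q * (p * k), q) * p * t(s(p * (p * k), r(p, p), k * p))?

Answer: p * s(k * p * q, k * p * q * t(k), q) * s(t(k * q * s(q, p, k)), k * p * q * r(k, q) * r(p, k) * s(k, k, k) * t(p), r(t(p), r(q, t(k)))) * t(s(k * p, r(p, p), k * p))

Derivation:
Canonicalize subterm:  s(t(k * q * s(q, p, k) * s(q, p, k)), q * t(p) * s(k, k, k) * p * r(p, k) * r(k, q) * k, r(t(p), r(q, t(k))))  →  s(t(k * q * s(q, p, k)), k * p * q * r(k, q) * r(p, k) * s(k, k, k) * t(p), r(t(p), r(q, t(k))))
Inside:  s(q * (k * p), t(k) * q * (p * k), q)  →  s(k * p * q, k * p * q * t(k), q)
Canonicalize subterm:  t(s(p * (p * k), r(p, p), k * p))  →  t(s(k * p, r(p, p), k * p))
Order the arguments:  p * s(k * p * q, k * p * q * t(k), q) * s(t(k * q * s(q, p, k)), k * p * q * r(k, q) * r(p, k) * s(k, k, k) * t(p), r(t(p), r(q, t(k)))) * t(s(k * p, r(p, p), k * p))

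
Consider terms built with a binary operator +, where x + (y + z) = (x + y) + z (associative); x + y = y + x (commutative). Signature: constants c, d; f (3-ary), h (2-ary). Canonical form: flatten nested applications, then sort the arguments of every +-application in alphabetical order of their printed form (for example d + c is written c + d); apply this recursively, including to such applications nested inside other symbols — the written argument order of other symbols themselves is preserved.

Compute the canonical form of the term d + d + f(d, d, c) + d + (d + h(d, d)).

Answer: d + d + d + d + f(d, d, c) + h(d, d)

Derivation:
Merge nested applications:  d + d + f(d, d, c) + d + d + h(d, d)
Sort arguments:  d + d + d + d + f(d, d, c) + h(d, d)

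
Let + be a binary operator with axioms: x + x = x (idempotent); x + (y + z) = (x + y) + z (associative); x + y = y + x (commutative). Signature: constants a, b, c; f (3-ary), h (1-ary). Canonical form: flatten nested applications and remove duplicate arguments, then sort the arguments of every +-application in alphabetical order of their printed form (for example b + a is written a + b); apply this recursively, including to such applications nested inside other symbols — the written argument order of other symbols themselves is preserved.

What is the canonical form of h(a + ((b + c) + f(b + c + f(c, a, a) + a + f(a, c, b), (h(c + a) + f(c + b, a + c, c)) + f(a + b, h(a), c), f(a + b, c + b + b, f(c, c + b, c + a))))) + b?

Answer: b + h(a + b + c + f(a + b + c + f(a, c, b) + f(c, a, a), f(a + b, h(a), c) + f(b + c, a + c, c) + h(a + c), f(a + b, b + c, f(c, b + c, a + c))))

Derivation:
Simplify inside:  h(a + ((b + c) + f(b + c + f(c, a, a) + a + f(a, c, b), (h(c + a) + f(c + b, a + c, c)) + f(a + b, h(a), c), f(a + b, c + b + b, f(c, c + b, c + a)))))  →  h(a + b + c + f(a + b + c + f(a, c, b) + f(c, a, a), f(a + b, h(a), c) + f(b + c, a + c, c) + h(a + c), f(a + b, b + c, f(c, b + c, a + c))))
Sort:  b + h(a + b + c + f(a + b + c + f(a, c, b) + f(c, a, a), f(a + b, h(a), c) + f(b + c, a + c, c) + h(a + c), f(a + b, b + c, f(c, b + c, a + c))))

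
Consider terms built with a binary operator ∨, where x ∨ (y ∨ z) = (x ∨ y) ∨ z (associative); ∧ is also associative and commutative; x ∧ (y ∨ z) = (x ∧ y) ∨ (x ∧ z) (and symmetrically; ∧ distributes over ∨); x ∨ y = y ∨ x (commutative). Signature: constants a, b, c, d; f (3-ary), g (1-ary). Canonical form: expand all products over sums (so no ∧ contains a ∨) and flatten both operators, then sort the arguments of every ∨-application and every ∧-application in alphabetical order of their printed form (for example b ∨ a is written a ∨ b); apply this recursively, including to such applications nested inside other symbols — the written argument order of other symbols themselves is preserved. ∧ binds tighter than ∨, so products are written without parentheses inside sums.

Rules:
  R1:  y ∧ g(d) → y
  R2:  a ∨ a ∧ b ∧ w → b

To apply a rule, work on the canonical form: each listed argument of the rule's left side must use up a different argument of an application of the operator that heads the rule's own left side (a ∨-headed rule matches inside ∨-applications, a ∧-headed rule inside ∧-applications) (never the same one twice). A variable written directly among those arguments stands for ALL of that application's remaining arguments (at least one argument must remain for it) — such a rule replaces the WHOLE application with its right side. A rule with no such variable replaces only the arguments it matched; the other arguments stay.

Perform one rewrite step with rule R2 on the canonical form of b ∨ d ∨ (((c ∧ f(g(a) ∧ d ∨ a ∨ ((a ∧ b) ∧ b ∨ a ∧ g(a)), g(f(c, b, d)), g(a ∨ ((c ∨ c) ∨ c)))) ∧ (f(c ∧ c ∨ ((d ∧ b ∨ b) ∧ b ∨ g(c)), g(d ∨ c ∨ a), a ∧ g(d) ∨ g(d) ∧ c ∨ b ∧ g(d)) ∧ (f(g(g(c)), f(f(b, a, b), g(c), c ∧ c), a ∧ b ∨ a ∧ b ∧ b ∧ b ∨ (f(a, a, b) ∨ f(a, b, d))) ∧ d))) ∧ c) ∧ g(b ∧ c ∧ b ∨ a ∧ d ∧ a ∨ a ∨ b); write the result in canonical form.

Canonical form:  b ∨ c ∧ c ∧ d ∧ f(a ∨ a ∧ b ∧ b ∨ a ∧ g(a) ∨ d ∧ g(a), g(f(c, b, d)), g(a ∨ c ∨ c ∨ c)) ∧ f(b ∧ b ∨ b ∧ b ∧ d ∨ c ∧ c ∨ g(c), g(a ∨ c ∨ d), a ∧ g(d) ∨ b ∧ g(d) ∨ c ∧ g(d)) ∧ f(g(g(c)), f(f(b, a, b), g(c), c ∧ c), a ∧ b ∨ a ∧ b ∧ b ∧ b ∨ f(a, a, b) ∨ f(a, b, d)) ∧ g(a ∨ a ∧ a ∧ d ∨ b ∨ b ∧ b ∧ c) ∨ d
Apply R2:  consuming a, a ∧ b ∧ b;  w := b
Result:  b ∨ c ∧ c ∧ d ∧ f(a ∧ g(a) ∨ b ∨ d ∧ g(a), g(f(c, b, d)), g(a ∨ c ∨ c ∨ c)) ∧ f(b ∧ b ∨ b ∧ b ∧ d ∨ c ∧ c ∨ g(c), g(a ∨ c ∨ d), a ∧ g(d) ∨ b ∧ g(d) ∨ c ∧ g(d)) ∧ f(g(g(c)), f(f(b, a, b), g(c), c ∧ c), a ∧ b ∨ a ∧ b ∧ b ∧ b ∨ f(a, a, b) ∨ f(a, b, d)) ∧ g(a ∨ a ∧ a ∧ d ∨ b ∨ b ∧ b ∧ c) ∨ d

Answer: b ∨ c ∧ c ∧ d ∧ f(a ∧ g(a) ∨ b ∨ d ∧ g(a), g(f(c, b, d)), g(a ∨ c ∨ c ∨ c)) ∧ f(b ∧ b ∨ b ∧ b ∧ d ∨ c ∧ c ∨ g(c), g(a ∨ c ∨ d), a ∧ g(d) ∨ b ∧ g(d) ∨ c ∧ g(d)) ∧ f(g(g(c)), f(f(b, a, b), g(c), c ∧ c), a ∧ b ∨ a ∧ b ∧ b ∧ b ∨ f(a, a, b) ∨ f(a, b, d)) ∧ g(a ∨ a ∧ a ∧ d ∨ b ∨ b ∧ b ∧ c) ∨ d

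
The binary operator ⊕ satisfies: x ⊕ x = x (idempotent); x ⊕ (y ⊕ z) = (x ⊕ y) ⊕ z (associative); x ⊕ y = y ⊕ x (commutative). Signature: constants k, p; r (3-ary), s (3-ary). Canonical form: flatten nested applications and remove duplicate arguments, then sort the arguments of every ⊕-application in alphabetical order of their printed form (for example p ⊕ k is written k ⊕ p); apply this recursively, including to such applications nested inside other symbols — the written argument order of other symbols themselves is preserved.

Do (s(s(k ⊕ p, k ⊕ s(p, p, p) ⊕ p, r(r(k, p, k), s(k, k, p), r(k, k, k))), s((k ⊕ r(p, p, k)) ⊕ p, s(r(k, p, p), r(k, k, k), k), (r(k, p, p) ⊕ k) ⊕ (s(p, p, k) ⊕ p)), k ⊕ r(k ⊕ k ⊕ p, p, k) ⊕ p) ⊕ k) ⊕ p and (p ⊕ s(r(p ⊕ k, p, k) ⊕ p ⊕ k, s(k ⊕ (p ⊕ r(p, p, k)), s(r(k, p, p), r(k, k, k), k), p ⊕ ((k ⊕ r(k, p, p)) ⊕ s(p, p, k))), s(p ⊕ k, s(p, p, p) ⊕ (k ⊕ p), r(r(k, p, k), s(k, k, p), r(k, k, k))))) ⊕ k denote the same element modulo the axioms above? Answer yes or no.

Answer: no — k ⊕ p ⊕ s(s(k ⊕ p, k ⊕ p ⊕ s(p, p, p), r(r(k, p, k), s(k, k, p), r(k, k, k))), s(k ⊕ p ⊕ r(p, p, k), s(r(k, p, p), r(k, k, k), k), k ⊕ p ⊕ r(k, p, p) ⊕ s(p, p, k)), k ⊕ p ⊕ r(k ⊕ p, p, k)) vs k ⊕ p ⊕ s(k ⊕ p ⊕ r(k ⊕ p, p, k), s(k ⊕ p ⊕ r(p, p, k), s(r(k, p, p), r(k, k, k), k), k ⊕ p ⊕ r(k, p, p) ⊕ s(p, p, k)), s(k ⊕ p, k ⊕ p ⊕ s(p, p, p), r(r(k, p, k), s(k, k, p), r(k, k, k))))

Derivation:
Left:  (s(s(k ⊕ p, k ⊕ s(p, p, p) ⊕ p, r(r(k, p, k), s(k, k, p), r(k, k, k))), s((k ⊕ r(p, p, k)) ⊕ p, s(r(k, p, p), r(k, k, k), k), (r(k, p, p) ⊕ k) ⊕ (s(p, p, k) ⊕ p)), k ⊕ r(k ⊕ k ⊕ p, p, k) ⊕ p) ⊕ k) ⊕ p
  Un-nest:  s(s(k ⊕ p, k ⊕ s(p, p, p) ⊕ p, r(r(k, p, k), s(k, k, p), r(k, k, k))), s((k ⊕ r(p, p, k)) ⊕ p, s(r(k, p, p), r(k, k, k), k), (r(k, p, p) ⊕ k) ⊕ (s(p, p, k) ⊕ p)), k ⊕ r(k ⊕ k ⊕ p, p, k) ⊕ p) ⊕ k ⊕ p
  Inside:  s(s(k ⊕ p, k ⊕ s(p, p, p) ⊕ p, r(r(k, p, k), s(k, k, p), r(k, k, k))), s((k ⊕ r(p, p, k)) ⊕ p, s(r(k, p, p), r(k, k, k), k), (r(k, p, p) ⊕ k) ⊕ (s(p, p, k) ⊕ p)), k ⊕ r(k ⊕ k ⊕ p, p, k) ⊕ p)  →  s(s(k ⊕ p, k ⊕ p ⊕ s(p, p, p), r(r(k, p, k), s(k, k, p), r(k, k, k))), s(k ⊕ p ⊕ r(p, p, k), s(r(k, p, p), r(k, k, k), k), k ⊕ p ⊕ r(k, p, p) ⊕ s(p, p, k)), k ⊕ p ⊕ r(k ⊕ p, p, k))
  Sort:  k ⊕ p ⊕ s(s(k ⊕ p, k ⊕ p ⊕ s(p, p, p), r(r(k, p, k), s(k, k, p), r(k, k, k))), s(k ⊕ p ⊕ r(p, p, k), s(r(k, p, p), r(k, k, k), k), k ⊕ p ⊕ r(k, p, p) ⊕ s(p, p, k)), k ⊕ p ⊕ r(k ⊕ p, p, k))
Right:  (p ⊕ s(r(p ⊕ k, p, k) ⊕ p ⊕ k, s(k ⊕ (p ⊕ r(p, p, k)), s(r(k, p, p), r(k, k, k), k), p ⊕ ((k ⊕ r(k, p, p)) ⊕ s(p, p, k))), s(p ⊕ k, s(p, p, p) ⊕ (k ⊕ p), r(r(k, p, k), s(k, k, p), r(k, k, k))))) ⊕ k
  Un-nest:  p ⊕ s(r(p ⊕ k, p, k) ⊕ p ⊕ k, s(k ⊕ (p ⊕ r(p, p, k)), s(r(k, p, p), r(k, k, k), k), p ⊕ ((k ⊕ r(k, p, p)) ⊕ s(p, p, k))), s(p ⊕ k, s(p, p, p) ⊕ (k ⊕ p), r(r(k, p, k), s(k, k, p), r(k, k, k)))) ⊕ k
  Simplify inside:  s(r(p ⊕ k, p, k) ⊕ p ⊕ k, s(k ⊕ (p ⊕ r(p, p, k)), s(r(k, p, p), r(k, k, k), k), p ⊕ ((k ⊕ r(k, p, p)) ⊕ s(p, p, k))), s(p ⊕ k, s(p, p, p) ⊕ (k ⊕ p), r(r(k, p, k), s(k, k, p), r(k, k, k))))  →  s(k ⊕ p ⊕ r(k ⊕ p, p, k), s(k ⊕ p ⊕ r(p, p, k), s(r(k, p, p), r(k, k, k), k), k ⊕ p ⊕ r(k, p, p) ⊕ s(p, p, k)), s(k ⊕ p, k ⊕ p ⊕ s(p, p, p), r(r(k, p, k), s(k, k, p), r(k, k, k))))
  Order the arguments:  k ⊕ p ⊕ s(k ⊕ p ⊕ r(k ⊕ p, p, k), s(k ⊕ p ⊕ r(p, p, k), s(r(k, p, p), r(k, k, k), k), k ⊕ p ⊕ r(k, p, p) ⊕ s(p, p, k)), s(k ⊕ p, k ⊕ p ⊕ s(p, p, p), r(r(k, p, k), s(k, k, p), r(k, k, k))))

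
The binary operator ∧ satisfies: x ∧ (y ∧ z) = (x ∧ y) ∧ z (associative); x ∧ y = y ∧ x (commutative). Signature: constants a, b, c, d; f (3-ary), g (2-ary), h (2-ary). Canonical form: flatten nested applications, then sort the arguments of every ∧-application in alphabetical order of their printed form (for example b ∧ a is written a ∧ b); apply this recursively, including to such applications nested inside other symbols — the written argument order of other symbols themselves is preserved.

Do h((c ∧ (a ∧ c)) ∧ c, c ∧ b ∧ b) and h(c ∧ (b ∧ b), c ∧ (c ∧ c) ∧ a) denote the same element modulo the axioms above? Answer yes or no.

Left:  h((c ∧ (a ∧ c)) ∧ c, c ∧ b ∧ b)
  Focus inside:  (c ∧ (a ∧ c)) ∧ c
  Un-nest:  c ∧ a ∧ c ∧ c
  Order the arguments:  a ∧ c ∧ c ∧ c
  Rebuild:  h(a ∧ c ∧ c ∧ c, b ∧ b ∧ c)
Right:  h(c ∧ (b ∧ b), c ∧ (c ∧ c) ∧ a)
  Focus inside:  c ∧ (c ∧ c) ∧ a
  Merge nested applications:  c ∧ c ∧ c ∧ a
  Sort:  a ∧ c ∧ c ∧ c
  Put back:  h(b ∧ b ∧ c, a ∧ c ∧ c ∧ c)

Answer: no — h(a ∧ c ∧ c ∧ c, b ∧ b ∧ c) vs h(b ∧ b ∧ c, a ∧ c ∧ c ∧ c)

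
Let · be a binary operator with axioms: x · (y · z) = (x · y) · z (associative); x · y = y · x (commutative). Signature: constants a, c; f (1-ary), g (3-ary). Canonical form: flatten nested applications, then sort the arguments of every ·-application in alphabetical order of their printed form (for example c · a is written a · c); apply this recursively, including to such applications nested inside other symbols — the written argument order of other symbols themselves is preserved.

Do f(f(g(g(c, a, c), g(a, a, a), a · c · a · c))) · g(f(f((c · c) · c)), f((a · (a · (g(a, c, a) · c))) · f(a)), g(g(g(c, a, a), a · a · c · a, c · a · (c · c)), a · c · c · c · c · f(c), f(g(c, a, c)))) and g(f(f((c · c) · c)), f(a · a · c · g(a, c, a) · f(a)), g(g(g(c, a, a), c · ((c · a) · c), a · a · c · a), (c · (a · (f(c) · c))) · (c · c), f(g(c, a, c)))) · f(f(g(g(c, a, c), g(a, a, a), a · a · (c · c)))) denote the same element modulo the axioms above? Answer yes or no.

Left:  f(f(g(g(c, a, c), g(a, a, a), a · c · a · c))) · g(f(f((c · c) · c)), f((a · (a · (g(a, c, a) · c))) · f(a)), g(g(g(c, a, a), a · a · c · a, c · a · (c · c)), a · c · c · c · c · f(c), f(g(c, a, c))))
  Canonicalize subterm:  f(f(g(g(c, a, c), g(a, a, a), a · c · a · c)))  →  f(f(g(g(c, a, c), g(a, a, a), a · a · c · c)))
  Inside:  g(f(f((c · c) · c)), f((a · (a · (g(a, c, a) · c))) · f(a)), g(g(g(c, a, a), a · a · c · a, c · a · (c · c)), a · c · c · c · c · f(c), f(g(c, a, c))))  →  g(f(f(c · c · c)), f(a · a · c · f(a) · g(a, c, a)), g(g(g(c, a, a), a · a · a · c, a · c · c · c), a · c · c · c · c · f(c), f(g(c, a, c))))
  Order the arguments:  f(f(g(g(c, a, c), g(a, a, a), a · a · c · c))) · g(f(f(c · c · c)), f(a · a · c · f(a) · g(a, c, a)), g(g(g(c, a, a), a · a · a · c, a · c · c · c), a · c · c · c · c · f(c), f(g(c, a, c))))
Right:  g(f(f((c · c) · c)), f(a · a · c · g(a, c, a) · f(a)), g(g(g(c, a, a), c · ((c · a) · c), a · a · c · a), (c · (a · (f(c) · c))) · (c · c), f(g(c, a, c)))) · f(f(g(g(c, a, c), g(a, a, a), a · a · (c · c))))
  Inside:  g(f(f((c · c) · c)), f(a · a · c · g(a, c, a) · f(a)), g(g(g(c, a, a), c · ((c · a) · c), a · a · c · a), (c · (a · (f(c) · c))) · (c · c), f(g(c, a, c))))  →  g(f(f(c · c · c)), f(a · a · c · f(a) · g(a, c, a)), g(g(g(c, a, a), a · c · c · c, a · a · a · c), a · c · c · c · c · f(c), f(g(c, a, c))))
  Simplify inside:  f(f(g(g(c, a, c), g(a, a, a), a · a · (c · c))))  →  f(f(g(g(c, a, c), g(a, a, a), a · a · c · c)))
  Order the arguments:  f(f(g(g(c, a, c), g(a, a, a), a · a · c · c))) · g(f(f(c · c · c)), f(a · a · c · f(a) · g(a, c, a)), g(g(g(c, a, a), a · c · c · c, a · a · a · c), a · c · c · c · c · f(c), f(g(c, a, c))))

Answer: no — f(f(g(g(c, a, c), g(a, a, a), a · a · c · c))) · g(f(f(c · c · c)), f(a · a · c · f(a) · g(a, c, a)), g(g(g(c, a, a), a · a · a · c, a · c · c · c), a · c · c · c · c · f(c), f(g(c, a, c)))) vs f(f(g(g(c, a, c), g(a, a, a), a · a · c · c))) · g(f(f(c · c · c)), f(a · a · c · f(a) · g(a, c, a)), g(g(g(c, a, a), a · c · c · c, a · a · a · c), a · c · c · c · c · f(c), f(g(c, a, c))))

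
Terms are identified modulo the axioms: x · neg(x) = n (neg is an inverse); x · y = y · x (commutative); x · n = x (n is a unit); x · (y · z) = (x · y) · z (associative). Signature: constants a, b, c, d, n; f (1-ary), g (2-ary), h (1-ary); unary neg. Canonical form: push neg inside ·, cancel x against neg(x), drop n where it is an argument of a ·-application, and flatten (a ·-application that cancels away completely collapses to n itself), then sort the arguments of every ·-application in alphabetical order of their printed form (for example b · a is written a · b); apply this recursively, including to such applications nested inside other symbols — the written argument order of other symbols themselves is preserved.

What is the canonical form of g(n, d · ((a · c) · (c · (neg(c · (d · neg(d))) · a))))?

Answer: g(n, a · a · c · d)

Derivation:
Descend into:  d · ((a · c) · (c · (neg(c · (d · neg(d))) · a)))
Push neg inside:  distribute neg over · and collapse double neg
Collect:  d · a · a · c
Sort arguments:  a · a · c · d
Rebuild:  g(n, a · a · c · d)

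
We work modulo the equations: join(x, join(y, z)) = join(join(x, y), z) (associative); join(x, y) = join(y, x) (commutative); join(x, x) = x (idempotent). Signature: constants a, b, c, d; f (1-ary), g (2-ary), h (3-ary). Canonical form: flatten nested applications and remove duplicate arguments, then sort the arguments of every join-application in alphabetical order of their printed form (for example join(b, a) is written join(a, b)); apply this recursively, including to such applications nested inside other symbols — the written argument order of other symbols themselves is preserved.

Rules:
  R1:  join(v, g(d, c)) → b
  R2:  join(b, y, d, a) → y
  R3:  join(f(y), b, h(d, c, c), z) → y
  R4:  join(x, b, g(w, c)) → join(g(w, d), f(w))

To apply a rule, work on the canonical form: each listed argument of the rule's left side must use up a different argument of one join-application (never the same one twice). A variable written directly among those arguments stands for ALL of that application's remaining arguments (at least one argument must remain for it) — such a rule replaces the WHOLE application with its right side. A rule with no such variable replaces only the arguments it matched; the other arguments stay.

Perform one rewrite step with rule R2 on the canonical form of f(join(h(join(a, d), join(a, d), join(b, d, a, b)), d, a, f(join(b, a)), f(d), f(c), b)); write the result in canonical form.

Answer: f(join(f(c), f(d), f(join(a, b)), h(join(a, d), join(a, d), join(a, b, d))))

Derivation:
Canonical form:  f(join(a, b, d, f(c), f(d), f(join(a, b)), h(join(a, d), join(a, d), join(a, b, d))))
Apply R2:  consuming a, b, d;  y := join(f(c), f(d), f(join(a, b)), h(join(a, d), join(a, d), join(a, b, d)))
The variable takes the whole remainder — replace the entire application.
Result:  f(join(f(c), f(d), f(join(a, b)), h(join(a, d), join(a, d), join(a, b, d))))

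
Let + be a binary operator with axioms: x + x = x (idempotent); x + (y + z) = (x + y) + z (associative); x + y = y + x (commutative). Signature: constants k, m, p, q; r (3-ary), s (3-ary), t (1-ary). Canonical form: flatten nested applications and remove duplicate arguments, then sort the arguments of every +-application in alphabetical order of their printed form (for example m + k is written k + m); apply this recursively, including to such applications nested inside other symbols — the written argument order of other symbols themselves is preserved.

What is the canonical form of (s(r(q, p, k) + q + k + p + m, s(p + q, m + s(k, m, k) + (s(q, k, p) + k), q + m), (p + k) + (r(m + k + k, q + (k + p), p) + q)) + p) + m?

Merge nested applications:  s(r(q, p, k) + q + k + p + m, s(p + q, m + s(k, m, k) + (s(q, k, p) + k), q + m), (p + k) + (r(m + k + k, q + (k + p), p) + q)) + p + m
Simplify inside:  s(r(q, p, k) + q + k + p + m, s(p + q, m + s(k, m, k) + (s(q, k, p) + k), q + m), (p + k) + (r(m + k + k, q + (k + p), p) + q))  →  s(k + m + p + q + r(q, p, k), s(p + q, k + m + s(k, m, k) + s(q, k, p), m + q), k + p + q + r(k + m, k + p + q, p))
Sort arguments:  m + p + s(k + m + p + q + r(q, p, k), s(p + q, k + m + s(k, m, k) + s(q, k, p), m + q), k + p + q + r(k + m, k + p + q, p))

Answer: m + p + s(k + m + p + q + r(q, p, k), s(p + q, k + m + s(k, m, k) + s(q, k, p), m + q), k + p + q + r(k + m, k + p + q, p))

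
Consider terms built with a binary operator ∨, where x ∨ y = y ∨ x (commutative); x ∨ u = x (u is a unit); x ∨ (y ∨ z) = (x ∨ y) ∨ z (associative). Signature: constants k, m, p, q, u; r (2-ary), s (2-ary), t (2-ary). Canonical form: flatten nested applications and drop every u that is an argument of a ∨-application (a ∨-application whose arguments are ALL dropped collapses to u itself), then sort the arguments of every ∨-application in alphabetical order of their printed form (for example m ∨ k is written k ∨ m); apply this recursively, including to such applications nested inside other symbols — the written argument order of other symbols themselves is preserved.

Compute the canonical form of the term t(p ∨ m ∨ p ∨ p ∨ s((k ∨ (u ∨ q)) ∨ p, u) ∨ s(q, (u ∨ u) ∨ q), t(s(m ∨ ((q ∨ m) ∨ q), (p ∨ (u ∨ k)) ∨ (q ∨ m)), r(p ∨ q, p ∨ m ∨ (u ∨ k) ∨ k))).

Descend into:  p ∨ m ∨ p ∨ p ∨ s((k ∨ (u ∨ q)) ∨ p, u) ∨ s(q, (u ∨ u) ∨ q)
Canonicalize subterm:  s((k ∨ (u ∨ q)) ∨ p, u)  →  s(k ∨ p ∨ q, u)
Simplify inside:  s(q, (u ∨ u) ∨ q)  →  s(q, q)
Sort arguments:  m ∨ p ∨ p ∨ p ∨ s(k ∨ p ∨ q, u) ∨ s(q, q)
Reassemble:  t(m ∨ p ∨ p ∨ p ∨ s(k ∨ p ∨ q, u) ∨ s(q, q), t(s(m ∨ m ∨ q ∨ q, k ∨ m ∨ p ∨ q), r(p ∨ q, k ∨ k ∨ m ∨ p)))

Answer: t(m ∨ p ∨ p ∨ p ∨ s(k ∨ p ∨ q, u) ∨ s(q, q), t(s(m ∨ m ∨ q ∨ q, k ∨ m ∨ p ∨ q), r(p ∨ q, k ∨ k ∨ m ∨ p)))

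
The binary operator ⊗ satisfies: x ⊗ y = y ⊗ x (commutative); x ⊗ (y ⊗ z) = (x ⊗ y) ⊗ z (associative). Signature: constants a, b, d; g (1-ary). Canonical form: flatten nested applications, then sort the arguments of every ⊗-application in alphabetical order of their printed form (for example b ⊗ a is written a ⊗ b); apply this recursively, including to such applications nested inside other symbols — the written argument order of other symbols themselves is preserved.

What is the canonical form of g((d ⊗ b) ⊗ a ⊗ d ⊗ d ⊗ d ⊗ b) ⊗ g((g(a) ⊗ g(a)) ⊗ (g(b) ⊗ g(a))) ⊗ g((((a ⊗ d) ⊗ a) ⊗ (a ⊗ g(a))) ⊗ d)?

Simplify inside:  g((d ⊗ b) ⊗ a ⊗ d ⊗ d ⊗ d ⊗ b)  →  g(a ⊗ b ⊗ b ⊗ d ⊗ d ⊗ d ⊗ d)
Canonicalize subterm:  g((g(a) ⊗ g(a)) ⊗ (g(b) ⊗ g(a)))  →  g(g(a) ⊗ g(a) ⊗ g(a) ⊗ g(b))
Canonicalize subterm:  g((((a ⊗ d) ⊗ a) ⊗ (a ⊗ g(a))) ⊗ d)  →  g(a ⊗ a ⊗ a ⊗ d ⊗ d ⊗ g(a))
Sort:  g(a ⊗ a ⊗ a ⊗ d ⊗ d ⊗ g(a)) ⊗ g(a ⊗ b ⊗ b ⊗ d ⊗ d ⊗ d ⊗ d) ⊗ g(g(a) ⊗ g(a) ⊗ g(a) ⊗ g(b))

Answer: g(a ⊗ a ⊗ a ⊗ d ⊗ d ⊗ g(a)) ⊗ g(a ⊗ b ⊗ b ⊗ d ⊗ d ⊗ d ⊗ d) ⊗ g(g(a) ⊗ g(a) ⊗ g(a) ⊗ g(b))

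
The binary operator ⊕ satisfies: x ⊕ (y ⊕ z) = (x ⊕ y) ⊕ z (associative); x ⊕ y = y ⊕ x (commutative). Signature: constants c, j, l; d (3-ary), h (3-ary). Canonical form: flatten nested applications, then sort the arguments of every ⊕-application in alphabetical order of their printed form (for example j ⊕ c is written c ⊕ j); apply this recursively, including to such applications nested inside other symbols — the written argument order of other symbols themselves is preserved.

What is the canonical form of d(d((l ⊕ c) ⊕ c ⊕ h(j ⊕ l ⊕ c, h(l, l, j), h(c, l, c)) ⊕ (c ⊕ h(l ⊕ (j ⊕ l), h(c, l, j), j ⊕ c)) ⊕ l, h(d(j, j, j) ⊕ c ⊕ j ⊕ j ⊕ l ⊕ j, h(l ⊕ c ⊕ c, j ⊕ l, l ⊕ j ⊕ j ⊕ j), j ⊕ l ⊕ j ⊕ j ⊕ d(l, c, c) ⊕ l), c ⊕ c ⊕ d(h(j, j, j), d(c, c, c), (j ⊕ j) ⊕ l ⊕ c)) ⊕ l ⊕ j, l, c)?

Descend into:  d((l ⊕ c) ⊕ c ⊕ h(j ⊕ l ⊕ c, h(l, l, j), h(c, l, c)) ⊕ (c ⊕ h(l ⊕ (j ⊕ l), h(c, l, j), j ⊕ c)) ⊕ l, h(d(j, j, j) ⊕ c ⊕ j ⊕ j ⊕ l ⊕ j, h(l ⊕ c ⊕ c, j ⊕ l, l ⊕ j ⊕ j ⊕ j), j ⊕ l ⊕ j ⊕ j ⊕ d(l, c, c) ⊕ l), c ⊕ c ⊕ d(h(j, j, j), d(c, c, c), (j ⊕ j) ⊕ l ⊕ c)) ⊕ l ⊕ j
Inside:  d((l ⊕ c) ⊕ c ⊕ h(j ⊕ l ⊕ c, h(l, l, j), h(c, l, c)) ⊕ (c ⊕ h(l ⊕ (j ⊕ l), h(c, l, j), j ⊕ c)) ⊕ l, h(d(j, j, j) ⊕ c ⊕ j ⊕ j ⊕ l ⊕ j, h(l ⊕ c ⊕ c, j ⊕ l, l ⊕ j ⊕ j ⊕ j), j ⊕ l ⊕ j ⊕ j ⊕ d(l, c, c) ⊕ l), c ⊕ c ⊕ d(h(j, j, j), d(c, c, c), (j ⊕ j) ⊕ l ⊕ c))  →  d(c ⊕ c ⊕ c ⊕ h(c ⊕ j ⊕ l, h(l, l, j), h(c, l, c)) ⊕ h(j ⊕ l ⊕ l, h(c, l, j), c ⊕ j) ⊕ l ⊕ l, h(c ⊕ d(j, j, j) ⊕ j ⊕ j ⊕ j ⊕ l, h(c ⊕ c ⊕ l, j ⊕ l, j ⊕ j ⊕ j ⊕ l), d(l, c, c) ⊕ j ⊕ j ⊕ j ⊕ l ⊕ l), c ⊕ c ⊕ d(h(j, j, j), d(c, c, c), c ⊕ j ⊕ j ⊕ l))
Sort:  d(c ⊕ c ⊕ c ⊕ h(c ⊕ j ⊕ l, h(l, l, j), h(c, l, c)) ⊕ h(j ⊕ l ⊕ l, h(c, l, j), c ⊕ j) ⊕ l ⊕ l, h(c ⊕ d(j, j, j) ⊕ j ⊕ j ⊕ j ⊕ l, h(c ⊕ c ⊕ l, j ⊕ l, j ⊕ j ⊕ j ⊕ l), d(l, c, c) ⊕ j ⊕ j ⊕ j ⊕ l ⊕ l), c ⊕ c ⊕ d(h(j, j, j), d(c, c, c), c ⊕ j ⊕ j ⊕ l)) ⊕ j ⊕ l
Rebuild:  d(d(c ⊕ c ⊕ c ⊕ h(c ⊕ j ⊕ l, h(l, l, j), h(c, l, c)) ⊕ h(j ⊕ l ⊕ l, h(c, l, j), c ⊕ j) ⊕ l ⊕ l, h(c ⊕ d(j, j, j) ⊕ j ⊕ j ⊕ j ⊕ l, h(c ⊕ c ⊕ l, j ⊕ l, j ⊕ j ⊕ j ⊕ l), d(l, c, c) ⊕ j ⊕ j ⊕ j ⊕ l ⊕ l), c ⊕ c ⊕ d(h(j, j, j), d(c, c, c), c ⊕ j ⊕ j ⊕ l)) ⊕ j ⊕ l, l, c)

Answer: d(d(c ⊕ c ⊕ c ⊕ h(c ⊕ j ⊕ l, h(l, l, j), h(c, l, c)) ⊕ h(j ⊕ l ⊕ l, h(c, l, j), c ⊕ j) ⊕ l ⊕ l, h(c ⊕ d(j, j, j) ⊕ j ⊕ j ⊕ j ⊕ l, h(c ⊕ c ⊕ l, j ⊕ l, j ⊕ j ⊕ j ⊕ l), d(l, c, c) ⊕ j ⊕ j ⊕ j ⊕ l ⊕ l), c ⊕ c ⊕ d(h(j, j, j), d(c, c, c), c ⊕ j ⊕ j ⊕ l)) ⊕ j ⊕ l, l, c)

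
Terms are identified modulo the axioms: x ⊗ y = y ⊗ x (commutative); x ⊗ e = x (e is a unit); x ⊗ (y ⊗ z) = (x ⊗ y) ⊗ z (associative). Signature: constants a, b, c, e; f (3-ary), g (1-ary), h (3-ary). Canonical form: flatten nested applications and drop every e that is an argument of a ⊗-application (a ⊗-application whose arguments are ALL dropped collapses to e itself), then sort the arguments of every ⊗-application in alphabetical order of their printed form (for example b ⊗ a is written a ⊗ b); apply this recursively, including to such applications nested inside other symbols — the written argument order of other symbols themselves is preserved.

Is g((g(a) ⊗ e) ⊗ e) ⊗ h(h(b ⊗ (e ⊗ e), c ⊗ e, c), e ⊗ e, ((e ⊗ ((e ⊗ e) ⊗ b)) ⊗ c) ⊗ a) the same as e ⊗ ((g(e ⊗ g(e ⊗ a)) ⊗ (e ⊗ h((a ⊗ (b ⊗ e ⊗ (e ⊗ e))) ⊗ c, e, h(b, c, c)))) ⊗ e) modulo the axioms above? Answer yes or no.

Answer: no — g(g(a)) ⊗ h(h(b, c, c), e, a ⊗ b ⊗ c) vs g(g(a)) ⊗ h(a ⊗ b ⊗ c, e, h(b, c, c))

Derivation:
Left:  g((g(a) ⊗ e) ⊗ e) ⊗ h(h(b ⊗ (e ⊗ e), c ⊗ e, c), e ⊗ e, ((e ⊗ ((e ⊗ e) ⊗ b)) ⊗ c) ⊗ a)
  Canonicalize subterm:  g((g(a) ⊗ e) ⊗ e)  →  g(g(a))
  Inside:  h(h(b ⊗ (e ⊗ e), c ⊗ e, c), e ⊗ e, ((e ⊗ ((e ⊗ e) ⊗ b)) ⊗ c) ⊗ a)  →  h(h(b, c, c), e, a ⊗ b ⊗ c)
  Sort:  g(g(a)) ⊗ h(h(b, c, c), e, a ⊗ b ⊗ c)
Right:  e ⊗ ((g(e ⊗ g(e ⊗ a)) ⊗ (e ⊗ h((a ⊗ (b ⊗ e ⊗ (e ⊗ e))) ⊗ c, e, h(b, c, c)))) ⊗ e)
  Un-nest:  e ⊗ g(e ⊗ g(e ⊗ a)) ⊗ e ⊗ h((a ⊗ (b ⊗ e ⊗ (e ⊗ e))) ⊗ c, e, h(b, c, c)) ⊗ e
  Simplify inside:  g(e ⊗ g(e ⊗ a))  →  g(g(a))
  Canonicalize subterm:  h((a ⊗ (b ⊗ e ⊗ (e ⊗ e))) ⊗ c, e, h(b, c, c))  →  h(a ⊗ b ⊗ c, e, h(b, c, c))
  Drop the unit:  drop e (×3)
  Sort arguments:  g(g(a)) ⊗ h(a ⊗ b ⊗ c, e, h(b, c, c))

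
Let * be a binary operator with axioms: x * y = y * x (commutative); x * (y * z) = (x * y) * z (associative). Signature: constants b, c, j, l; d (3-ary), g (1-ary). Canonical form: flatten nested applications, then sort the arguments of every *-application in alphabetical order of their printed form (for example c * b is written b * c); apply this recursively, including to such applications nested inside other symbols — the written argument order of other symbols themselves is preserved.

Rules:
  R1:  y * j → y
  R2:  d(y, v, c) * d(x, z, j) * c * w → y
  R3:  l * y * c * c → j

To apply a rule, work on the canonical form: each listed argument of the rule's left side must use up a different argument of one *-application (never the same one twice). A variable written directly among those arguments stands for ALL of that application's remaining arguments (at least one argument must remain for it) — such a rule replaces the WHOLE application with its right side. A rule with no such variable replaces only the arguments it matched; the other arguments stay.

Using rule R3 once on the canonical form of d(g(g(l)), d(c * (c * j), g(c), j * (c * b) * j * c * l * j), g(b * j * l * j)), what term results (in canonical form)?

Answer: d(g(g(l)), d(c * c * j, g(c), j), g(b * j * j * l))

Derivation:
Canonical form:  d(g(g(l)), d(c * c * j, g(c), b * c * c * j * j * j * l), g(b * j * j * l))
Match R3:  consume c, c, l;  y := b * j * j * j
Every leftover argument binds to the variable; the entire application is replaced.
New term:  d(g(g(l)), d(c * c * j, g(c), j), g(b * j * j * l))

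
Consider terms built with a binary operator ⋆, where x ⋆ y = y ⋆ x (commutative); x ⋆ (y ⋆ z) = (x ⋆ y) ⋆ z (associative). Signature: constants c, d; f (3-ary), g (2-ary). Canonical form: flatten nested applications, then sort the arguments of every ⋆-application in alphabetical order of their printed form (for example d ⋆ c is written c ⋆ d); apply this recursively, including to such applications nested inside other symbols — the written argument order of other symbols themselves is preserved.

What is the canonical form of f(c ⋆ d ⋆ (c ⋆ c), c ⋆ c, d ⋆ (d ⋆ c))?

Answer: f(c ⋆ c ⋆ c ⋆ d, c ⋆ c, c ⋆ d ⋆ d)

Derivation:
Descend into:  c ⋆ d ⋆ (c ⋆ c)
Un-nest:  c ⋆ d ⋆ c ⋆ c
Order the arguments:  c ⋆ c ⋆ c ⋆ d
Rebuild:  f(c ⋆ c ⋆ c ⋆ d, c ⋆ c, c ⋆ d ⋆ d)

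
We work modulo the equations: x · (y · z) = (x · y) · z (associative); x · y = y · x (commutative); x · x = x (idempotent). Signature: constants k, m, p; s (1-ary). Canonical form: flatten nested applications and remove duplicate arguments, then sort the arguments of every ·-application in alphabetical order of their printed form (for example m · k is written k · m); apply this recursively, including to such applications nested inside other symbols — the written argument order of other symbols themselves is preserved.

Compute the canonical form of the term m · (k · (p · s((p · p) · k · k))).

Flatten:  m · k · p · s((p · p) · k · k)
Canonicalize subterm:  s((p · p) · k · k)  →  s(k · p)
Order the arguments:  k · m · p · s(k · p)

Answer: k · m · p · s(k · p)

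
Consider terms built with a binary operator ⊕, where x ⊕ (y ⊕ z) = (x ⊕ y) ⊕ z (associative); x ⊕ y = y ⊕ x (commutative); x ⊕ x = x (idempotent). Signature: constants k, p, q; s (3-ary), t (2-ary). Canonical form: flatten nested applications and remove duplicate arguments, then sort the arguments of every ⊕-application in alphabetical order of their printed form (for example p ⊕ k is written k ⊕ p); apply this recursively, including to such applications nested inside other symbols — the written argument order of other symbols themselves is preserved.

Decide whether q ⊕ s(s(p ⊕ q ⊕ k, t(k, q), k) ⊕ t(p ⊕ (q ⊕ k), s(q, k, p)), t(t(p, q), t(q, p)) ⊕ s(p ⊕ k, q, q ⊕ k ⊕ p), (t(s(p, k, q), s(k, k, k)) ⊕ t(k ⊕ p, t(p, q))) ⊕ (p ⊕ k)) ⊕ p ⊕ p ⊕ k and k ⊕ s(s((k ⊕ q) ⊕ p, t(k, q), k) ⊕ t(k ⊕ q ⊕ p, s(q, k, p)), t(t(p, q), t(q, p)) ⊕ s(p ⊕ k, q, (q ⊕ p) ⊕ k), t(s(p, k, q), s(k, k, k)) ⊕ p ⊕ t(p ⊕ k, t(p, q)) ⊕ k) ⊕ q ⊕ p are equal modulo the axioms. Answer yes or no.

Left:  q ⊕ s(s(p ⊕ q ⊕ k, t(k, q), k) ⊕ t(p ⊕ (q ⊕ k), s(q, k, p)), t(t(p, q), t(q, p)) ⊕ s(p ⊕ k, q, q ⊕ k ⊕ p), (t(s(p, k, q), s(k, k, k)) ⊕ t(k ⊕ p, t(p, q))) ⊕ (p ⊕ k)) ⊕ p ⊕ p ⊕ k
  Inside:  s(s(p ⊕ q ⊕ k, t(k, q), k) ⊕ t(p ⊕ (q ⊕ k), s(q, k, p)), t(t(p, q), t(q, p)) ⊕ s(p ⊕ k, q, q ⊕ k ⊕ p), (t(s(p, k, q), s(k, k, k)) ⊕ t(k ⊕ p, t(p, q))) ⊕ (p ⊕ k))  →  s(s(k ⊕ p ⊕ q, t(k, q), k) ⊕ t(k ⊕ p ⊕ q, s(q, k, p)), s(k ⊕ p, q, k ⊕ p ⊕ q) ⊕ t(t(p, q), t(q, p)), k ⊕ p ⊕ t(k ⊕ p, t(p, q)) ⊕ t(s(p, k, q), s(k, k, k)))
  Deduplicate:  drop duplicate p
  Sort:  k ⊕ p ⊕ q ⊕ s(s(k ⊕ p ⊕ q, t(k, q), k) ⊕ t(k ⊕ p ⊕ q, s(q, k, p)), s(k ⊕ p, q, k ⊕ p ⊕ q) ⊕ t(t(p, q), t(q, p)), k ⊕ p ⊕ t(k ⊕ p, t(p, q)) ⊕ t(s(p, k, q), s(k, k, k)))
Right:  k ⊕ s(s((k ⊕ q) ⊕ p, t(k, q), k) ⊕ t(k ⊕ q ⊕ p, s(q, k, p)), t(t(p, q), t(q, p)) ⊕ s(p ⊕ k, q, (q ⊕ p) ⊕ k), t(s(p, k, q), s(k, k, k)) ⊕ p ⊕ t(p ⊕ k, t(p, q)) ⊕ k) ⊕ q ⊕ p
  Canonicalize subterm:  s(s((k ⊕ q) ⊕ p, t(k, q), k) ⊕ t(k ⊕ q ⊕ p, s(q, k, p)), t(t(p, q), t(q, p)) ⊕ s(p ⊕ k, q, (q ⊕ p) ⊕ k), t(s(p, k, q), s(k, k, k)) ⊕ p ⊕ t(p ⊕ k, t(p, q)) ⊕ k)  →  s(s(k ⊕ p ⊕ q, t(k, q), k) ⊕ t(k ⊕ p ⊕ q, s(q, k, p)), s(k ⊕ p, q, k ⊕ p ⊕ q) ⊕ t(t(p, q), t(q, p)), k ⊕ p ⊕ t(k ⊕ p, t(p, q)) ⊕ t(s(p, k, q), s(k, k, k)))
  Sort arguments:  k ⊕ p ⊕ q ⊕ s(s(k ⊕ p ⊕ q, t(k, q), k) ⊕ t(k ⊕ p ⊕ q, s(q, k, p)), s(k ⊕ p, q, k ⊕ p ⊕ q) ⊕ t(t(p, q), t(q, p)), k ⊕ p ⊕ t(k ⊕ p, t(p, q)) ⊕ t(s(p, k, q), s(k, k, k)))

Answer: yes — both canonical forms are k ⊕ p ⊕ q ⊕ s(s(k ⊕ p ⊕ q, t(k, q), k) ⊕ t(k ⊕ p ⊕ q, s(q, k, p)), s(k ⊕ p, q, k ⊕ p ⊕ q) ⊕ t(t(p, q), t(q, p)), k ⊕ p ⊕ t(k ⊕ p, t(p, q)) ⊕ t(s(p, k, q), s(k, k, k)))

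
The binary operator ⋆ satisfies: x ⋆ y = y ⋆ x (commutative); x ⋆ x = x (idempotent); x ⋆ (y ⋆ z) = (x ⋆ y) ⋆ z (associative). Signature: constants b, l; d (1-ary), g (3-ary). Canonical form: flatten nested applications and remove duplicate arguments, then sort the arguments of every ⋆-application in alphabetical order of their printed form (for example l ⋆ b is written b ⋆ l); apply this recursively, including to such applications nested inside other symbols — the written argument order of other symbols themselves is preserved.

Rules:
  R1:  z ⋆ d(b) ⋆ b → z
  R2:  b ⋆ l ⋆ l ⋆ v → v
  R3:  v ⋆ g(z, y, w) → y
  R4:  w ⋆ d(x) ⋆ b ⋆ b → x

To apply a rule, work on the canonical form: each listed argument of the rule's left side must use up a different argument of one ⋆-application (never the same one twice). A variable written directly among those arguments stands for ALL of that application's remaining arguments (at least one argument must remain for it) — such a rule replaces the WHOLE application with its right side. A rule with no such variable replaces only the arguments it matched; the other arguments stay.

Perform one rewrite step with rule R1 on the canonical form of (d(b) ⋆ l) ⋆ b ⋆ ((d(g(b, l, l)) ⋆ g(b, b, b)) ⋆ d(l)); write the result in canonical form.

Answer: d(g(b, l, l)) ⋆ d(l) ⋆ g(b, b, b) ⋆ l

Derivation:
Canonical form:  b ⋆ d(b) ⋆ d(g(b, l, l)) ⋆ d(l) ⋆ g(b, b, b) ⋆ l
Apply R1:  consuming b, d(b);  z := d(g(b, l, l)) ⋆ d(l) ⋆ g(b, b, b) ⋆ l
Every leftover argument binds to the variable; the entire application is replaced.
Giving:  d(g(b, l, l)) ⋆ d(l) ⋆ g(b, b, b) ⋆ l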